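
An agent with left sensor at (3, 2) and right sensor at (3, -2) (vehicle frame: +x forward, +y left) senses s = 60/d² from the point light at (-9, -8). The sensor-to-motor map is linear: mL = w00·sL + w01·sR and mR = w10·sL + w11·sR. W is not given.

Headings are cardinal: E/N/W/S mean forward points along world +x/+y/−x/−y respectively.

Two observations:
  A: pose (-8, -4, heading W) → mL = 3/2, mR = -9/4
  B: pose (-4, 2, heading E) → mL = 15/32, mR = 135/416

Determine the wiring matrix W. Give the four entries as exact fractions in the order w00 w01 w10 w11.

obs A: pose=(-8,-4,W) → sL=15/2, sR=3/2, mL=3/2, mR=-9/4
obs B: pose=(-4,2,E) → sL=15/52, sR=15/32, mL=15/32, mR=135/416
sensor matrix S = [[15/2, 3/2], [15/52, 15/32]]; det S = 2565/832
solve [mL_A; mL_B] = S·[w00; w01] and [mR_A; mR_B] = S·[w10; w11]:
  w00 = 0, w01 = 1, w10 = -1/2, w11 = 1

0 1 -1/2 1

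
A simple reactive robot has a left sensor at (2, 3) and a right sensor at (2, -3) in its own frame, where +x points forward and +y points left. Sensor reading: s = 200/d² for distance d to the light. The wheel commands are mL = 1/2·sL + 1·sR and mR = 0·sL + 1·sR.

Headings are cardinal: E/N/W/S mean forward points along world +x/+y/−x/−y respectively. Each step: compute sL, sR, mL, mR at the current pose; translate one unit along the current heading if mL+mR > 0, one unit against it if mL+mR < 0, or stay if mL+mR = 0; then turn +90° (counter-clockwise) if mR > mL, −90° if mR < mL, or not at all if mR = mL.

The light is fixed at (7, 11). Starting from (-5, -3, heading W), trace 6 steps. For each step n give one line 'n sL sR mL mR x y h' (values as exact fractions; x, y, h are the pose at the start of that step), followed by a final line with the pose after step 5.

n=0: pose=(-5,-3,W); sL=40/97, sR=200/317; mL=25740/30749, mR=200/317; mL+mR=45140/30749 → advance +1; mR−mL=-20/97 → turn -1·90°
n=1: pose=(-6,-3,N); sL=1/2, sR=50/61; mL=261/244, mR=50/61; mL+mR=461/244 → advance +1; mR−mL=-1/4 → turn -1·90°
n=2: pose=(-6,-2,E); sL=200/221, sR=200/377; mL=6300/6409, mR=200/377; mL+mR=9700/6409 → advance +1; mR−mL=-100/221 → turn -1·90°
n=3: pose=(-5,-2,S); sL=100/153, sR=4/9; mL=118/153, mR=4/9; mL+mR=62/51 → advance +1; mR−mL=-50/153 → turn -1·90°
n=4: pose=(-5,-3,W); sL=40/97, sR=200/317; mL=25740/30749, mR=200/317; mL+mR=45140/30749 → advance +1; mR−mL=-20/97 → turn -1·90°
n=5: pose=(-6,-3,N); sL=1/2, sR=50/61; mL=261/244, mR=50/61; mL+mR=461/244 → advance +1; mR−mL=-1/4 → turn -1·90°

0 40/97 200/317 25740/30749 200/317 -5 -3 W
1 1/2 50/61 261/244 50/61 -6 -3 N
2 200/221 200/377 6300/6409 200/377 -6 -2 E
3 100/153 4/9 118/153 4/9 -5 -2 S
4 40/97 200/317 25740/30749 200/317 -5 -3 W
5 1/2 50/61 261/244 50/61 -6 -3 N
final -6 -2 E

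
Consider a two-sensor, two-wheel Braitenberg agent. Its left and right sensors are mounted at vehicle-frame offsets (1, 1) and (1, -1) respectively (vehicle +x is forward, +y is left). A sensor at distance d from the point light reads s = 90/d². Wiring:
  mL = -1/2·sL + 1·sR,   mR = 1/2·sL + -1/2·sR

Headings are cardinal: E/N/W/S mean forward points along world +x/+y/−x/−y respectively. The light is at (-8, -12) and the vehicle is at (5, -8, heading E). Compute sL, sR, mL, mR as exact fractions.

left sensor world pos  = (6, -7); dL² = 221
right sensor world pos = (6, -9); dR² = 205
sL = 90/221 = 90/221
sR = 90/205 = 18/41
mL = -1/2·sL + 1·sR = 2133/9061
mR = 1/2·sL + -1/2·sR = -144/9061

90/221 18/41 2133/9061 -144/9061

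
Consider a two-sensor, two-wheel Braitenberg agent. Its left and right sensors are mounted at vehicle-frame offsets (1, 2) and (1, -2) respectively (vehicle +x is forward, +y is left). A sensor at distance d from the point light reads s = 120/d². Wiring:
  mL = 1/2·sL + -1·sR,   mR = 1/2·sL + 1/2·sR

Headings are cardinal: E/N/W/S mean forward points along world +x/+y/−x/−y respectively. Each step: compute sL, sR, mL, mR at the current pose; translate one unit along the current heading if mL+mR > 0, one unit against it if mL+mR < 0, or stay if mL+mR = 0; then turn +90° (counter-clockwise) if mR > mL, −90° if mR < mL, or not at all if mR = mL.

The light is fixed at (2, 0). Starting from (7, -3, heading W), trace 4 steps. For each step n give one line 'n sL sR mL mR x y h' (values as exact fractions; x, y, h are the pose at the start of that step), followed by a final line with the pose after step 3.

n=0: pose=(7,-3,W); sL=120/41, sR=120/17; mL=-3900/697, mR=3480/697; mL+mR=-420/697 → advance -1; mR−mL=180/17 → turn +1·90°
n=1: pose=(8,-3,S); sL=3/2, sR=15/4; mL=-3, mR=21/8; mL+mR=-3/8 → advance -1; mR−mL=45/8 → turn +1·90°
n=2: pose=(8,-2,E); sL=120/49, sR=24/13; mL=-396/637, mR=1368/637; mL+mR=972/637 → advance +1; mR−mL=36/13 → turn +1·90°
n=3: pose=(9,-2,N); sL=60/13, sR=60/41; mL=450/533, mR=1620/533; mL+mR=2070/533 → advance +1; mR−mL=90/41 → turn +1·90°

0 120/41 120/17 -3900/697 3480/697 7 -3 W
1 3/2 15/4 -3 21/8 8 -3 S
2 120/49 24/13 -396/637 1368/637 8 -2 E
3 60/13 60/41 450/533 1620/533 9 -2 N
final 9 -1 W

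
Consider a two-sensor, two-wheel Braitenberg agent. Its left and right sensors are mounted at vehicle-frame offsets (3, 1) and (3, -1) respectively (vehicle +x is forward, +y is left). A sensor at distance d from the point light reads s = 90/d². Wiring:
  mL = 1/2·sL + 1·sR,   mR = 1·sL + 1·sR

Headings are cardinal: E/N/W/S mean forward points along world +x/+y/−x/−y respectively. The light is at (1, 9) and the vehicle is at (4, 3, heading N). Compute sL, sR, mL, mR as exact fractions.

90/13 18/5 459/65 684/65

left sensor world pos  = (3, 6); dL² = 13
right sensor world pos = (5, 6); dR² = 25
sL = 90/13 = 90/13
sR = 90/25 = 18/5
mL = 1/2·sL + 1·sR = 459/65
mR = 1·sL + 1·sR = 684/65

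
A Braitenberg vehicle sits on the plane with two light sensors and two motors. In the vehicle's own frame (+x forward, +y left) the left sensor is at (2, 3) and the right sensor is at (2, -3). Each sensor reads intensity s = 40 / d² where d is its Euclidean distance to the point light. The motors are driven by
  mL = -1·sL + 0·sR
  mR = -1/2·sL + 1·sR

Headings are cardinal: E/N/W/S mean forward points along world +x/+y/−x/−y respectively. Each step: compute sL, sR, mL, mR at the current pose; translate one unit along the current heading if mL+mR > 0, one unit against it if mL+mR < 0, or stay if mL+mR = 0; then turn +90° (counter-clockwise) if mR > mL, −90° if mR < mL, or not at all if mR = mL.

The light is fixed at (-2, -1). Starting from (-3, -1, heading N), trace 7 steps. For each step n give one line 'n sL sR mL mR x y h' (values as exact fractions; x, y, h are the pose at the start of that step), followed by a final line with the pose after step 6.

0 2 5 -2 4 -3 -1 N
1 40/13 8/5 -40/13 4/65 -3 0 W
2 4 4 -4 2 -2 0 S
3 40/29 8 -40/29 212/29 -2 1 E
4 2 5/4 -2 1/4 -1 1 N
5 8 40/17 -8 -28/17 -1 0 W
6 20/13 20 -20/13 250/13 0 0 S
final 0 -1 E

n=0: pose=(-3,-1,N); sL=2, sR=5; mL=-2, mR=4; mL+mR=2 → advance +1; mR−mL=6 → turn +1·90°
n=1: pose=(-3,0,W); sL=40/13, sR=8/5; mL=-40/13, mR=4/65; mL+mR=-196/65 → advance -1; mR−mL=204/65 → turn +1·90°
n=2: pose=(-2,0,S); sL=4, sR=4; mL=-4, mR=2; mL+mR=-2 → advance -1; mR−mL=6 → turn +1·90°
n=3: pose=(-2,1,E); sL=40/29, sR=8; mL=-40/29, mR=212/29; mL+mR=172/29 → advance +1; mR−mL=252/29 → turn +1·90°
n=4: pose=(-1,1,N); sL=2, sR=5/4; mL=-2, mR=1/4; mL+mR=-7/4 → advance -1; mR−mL=9/4 → turn +1·90°
n=5: pose=(-1,0,W); sL=8, sR=40/17; mL=-8, mR=-28/17; mL+mR=-164/17 → advance -1; mR−mL=108/17 → turn +1·90°
n=6: pose=(0,0,S); sL=20/13, sR=20; mL=-20/13, mR=250/13; mL+mR=230/13 → advance +1; mR−mL=270/13 → turn +1·90°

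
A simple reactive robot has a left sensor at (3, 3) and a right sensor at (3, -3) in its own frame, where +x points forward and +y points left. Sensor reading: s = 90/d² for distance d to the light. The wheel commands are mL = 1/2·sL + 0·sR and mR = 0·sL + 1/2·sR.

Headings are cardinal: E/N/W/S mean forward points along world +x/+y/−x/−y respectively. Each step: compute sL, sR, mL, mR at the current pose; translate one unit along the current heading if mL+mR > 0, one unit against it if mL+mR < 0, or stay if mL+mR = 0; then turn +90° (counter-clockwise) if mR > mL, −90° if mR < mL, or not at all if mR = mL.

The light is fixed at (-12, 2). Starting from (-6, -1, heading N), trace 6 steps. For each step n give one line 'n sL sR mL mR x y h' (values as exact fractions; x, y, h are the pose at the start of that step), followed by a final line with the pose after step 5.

n=0: pose=(-6,-1,N); sL=10, sR=10/9; mL=5, mR=5/9; mL+mR=50/9 → advance +1; mR−mL=-40/9 → turn -1·90°
n=1: pose=(-6,0,E); sL=45/41, sR=45/53; mL=45/82, mR=45/106; mL+mR=2115/2173 → advance +1; mR−mL=-270/2173 → turn -1·90°
n=2: pose=(-5,0,S); sL=18/25, sR=90/41; mL=9/25, mR=45/41; mL+mR=1494/1025 → advance +1; mR−mL=756/1025 → turn +1·90°
n=3: pose=(-5,-1,E); sL=9/10, sR=45/68; mL=9/20, mR=45/136; mL+mR=531/680 → advance +1; mR−mL=-81/680 → turn -1·90°
n=4: pose=(-4,-1,S); sL=90/157, sR=90/61; mL=45/157, mR=45/61; mL+mR=9810/9577 → advance +1; mR−mL=4320/9577 → turn +1·90°
n=5: pose=(-4,-2,E); sL=45/61, sR=9/17; mL=45/122, mR=9/34; mL+mR=657/1037 → advance +1; mR−mL=-108/1037 → turn -1·90°

0 10 10/9 5 5/9 -6 -1 N
1 45/41 45/53 45/82 45/106 -6 0 E
2 18/25 90/41 9/25 45/41 -5 0 S
3 9/10 45/68 9/20 45/136 -5 -1 E
4 90/157 90/61 45/157 45/61 -4 -1 S
5 45/61 9/17 45/122 9/34 -4 -2 E
final -3 -2 S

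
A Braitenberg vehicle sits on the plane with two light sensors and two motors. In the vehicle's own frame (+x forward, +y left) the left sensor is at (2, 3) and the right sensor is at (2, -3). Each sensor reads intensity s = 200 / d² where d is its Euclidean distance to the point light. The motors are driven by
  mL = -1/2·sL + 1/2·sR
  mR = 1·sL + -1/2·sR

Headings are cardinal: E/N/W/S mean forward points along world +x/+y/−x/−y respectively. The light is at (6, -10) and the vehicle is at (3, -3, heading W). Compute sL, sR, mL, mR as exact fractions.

left sensor world pos  = (1, -6); dL² = 41
right sensor world pos = (1, 0); dR² = 125
sL = 200/41 = 200/41
sR = 200/125 = 8/5
mL = -1/2·sL + 1/2·sR = -336/205
mR = 1·sL + -1/2·sR = 836/205

200/41 8/5 -336/205 836/205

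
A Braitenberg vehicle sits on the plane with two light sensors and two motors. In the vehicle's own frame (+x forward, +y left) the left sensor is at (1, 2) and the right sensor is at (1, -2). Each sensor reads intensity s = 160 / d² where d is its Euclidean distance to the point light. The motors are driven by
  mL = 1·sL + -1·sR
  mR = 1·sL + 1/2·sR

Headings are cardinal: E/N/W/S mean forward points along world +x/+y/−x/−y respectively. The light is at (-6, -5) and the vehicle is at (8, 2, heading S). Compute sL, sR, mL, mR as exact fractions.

left sensor world pos  = (10, 1); dL² = 292
right sensor world pos = (6, 1); dR² = 180
sL = 160/292 = 40/73
sR = 160/180 = 8/9
mL = 1·sL + -1·sR = -224/657
mR = 1·sL + 1/2·sR = 652/657

40/73 8/9 -224/657 652/657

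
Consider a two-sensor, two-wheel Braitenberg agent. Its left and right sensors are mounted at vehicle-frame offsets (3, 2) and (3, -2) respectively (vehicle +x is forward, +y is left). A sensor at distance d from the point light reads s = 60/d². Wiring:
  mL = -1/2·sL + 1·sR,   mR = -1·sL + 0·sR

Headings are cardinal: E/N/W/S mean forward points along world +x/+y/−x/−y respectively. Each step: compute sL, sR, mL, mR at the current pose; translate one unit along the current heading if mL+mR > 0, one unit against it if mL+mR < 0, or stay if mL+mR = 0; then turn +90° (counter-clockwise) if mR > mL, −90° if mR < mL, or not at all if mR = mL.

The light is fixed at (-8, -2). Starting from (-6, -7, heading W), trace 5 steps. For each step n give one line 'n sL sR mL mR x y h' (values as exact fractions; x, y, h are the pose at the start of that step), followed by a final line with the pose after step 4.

n=0: pose=(-6,-7,W); sL=6/5, sR=6; mL=27/5, mR=-6/5; mL+mR=21/5 → advance +1; mR−mL=-33/5 → turn -1·90°
n=1: pose=(-7,-7,N); sL=12, sR=60/13; mL=-18/13, mR=-12; mL+mR=-174/13 → advance -1; mR−mL=-138/13 → turn -1·90°
n=2: pose=(-7,-8,E); sL=15/8, sR=3/4; mL=-3/16, mR=-15/8; mL+mR=-33/16 → advance -1; mR−mL=-27/16 → turn -1·90°
n=3: pose=(-8,-8,S); sL=12/17, sR=12/17; mL=6/17, mR=-12/17; mL+mR=-6/17 → advance -1; mR−mL=-18/17 → turn -1·90°
n=4: pose=(-8,-7,W); sL=30/29, sR=10/3; mL=245/87, mR=-30/29; mL+mR=155/87 → advance +1; mR−mL=-335/87 → turn -1·90°

0 6/5 6 27/5 -6/5 -6 -7 W
1 12 60/13 -18/13 -12 -7 -7 N
2 15/8 3/4 -3/16 -15/8 -7 -8 E
3 12/17 12/17 6/17 -12/17 -8 -8 S
4 30/29 10/3 245/87 -30/29 -8 -7 W
final -9 -7 N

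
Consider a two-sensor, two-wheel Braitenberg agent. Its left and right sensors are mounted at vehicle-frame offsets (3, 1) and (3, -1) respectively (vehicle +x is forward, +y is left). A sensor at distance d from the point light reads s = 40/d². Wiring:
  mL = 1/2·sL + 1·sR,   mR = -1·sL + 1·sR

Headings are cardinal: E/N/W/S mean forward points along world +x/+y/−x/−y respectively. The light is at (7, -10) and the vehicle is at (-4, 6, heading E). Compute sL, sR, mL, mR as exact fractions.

40/353 40/289 19900/102017 2560/102017

left sensor world pos  = (-1, 7); dL² = 353
right sensor world pos = (-1, 5); dR² = 289
sL = 40/353 = 40/353
sR = 40/289 = 40/289
mL = 1/2·sL + 1·sR = 19900/102017
mR = -1·sL + 1·sR = 2560/102017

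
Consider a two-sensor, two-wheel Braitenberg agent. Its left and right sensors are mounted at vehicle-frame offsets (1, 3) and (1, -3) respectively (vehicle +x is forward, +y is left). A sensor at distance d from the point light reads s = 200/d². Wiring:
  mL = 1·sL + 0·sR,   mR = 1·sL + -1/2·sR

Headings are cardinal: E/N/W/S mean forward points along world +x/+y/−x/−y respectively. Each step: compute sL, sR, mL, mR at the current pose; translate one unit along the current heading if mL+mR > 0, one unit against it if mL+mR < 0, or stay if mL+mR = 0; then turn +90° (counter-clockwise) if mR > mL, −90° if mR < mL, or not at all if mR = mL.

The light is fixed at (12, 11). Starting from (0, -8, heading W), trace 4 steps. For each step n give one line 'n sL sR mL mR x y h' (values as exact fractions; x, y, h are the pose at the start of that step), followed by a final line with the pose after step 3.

n=0: pose=(0,-8,W); sL=200/653, sR=8/17; mL=200/653, mR=788/11101; mL+mR=4188/11101 → advance +1; mR−mL=-4/17 → turn -1·90°
n=1: pose=(-1,-8,N); sL=10/29, sR=25/53; mL=10/29, mR=335/3074; mL+mR=1395/3074 → advance +1; mR−mL=-25/106 → turn -1·90°
n=2: pose=(-1,-7,E); sL=200/369, sR=40/117; mL=200/369, mR=1780/4797; mL+mR=1460/1599 → advance +1; mR−mL=-20/117 → turn -1·90°
n=3: pose=(0,-7,S); sL=100/221, sR=100/293; mL=100/221, mR=18250/64753; mL+mR=47550/64753 → advance +1; mR−mL=-50/293 → turn -1·90°

0 200/653 8/17 200/653 788/11101 0 -8 W
1 10/29 25/53 10/29 335/3074 -1 -8 N
2 200/369 40/117 200/369 1780/4797 -1 -7 E
3 100/221 100/293 100/221 18250/64753 0 -7 S
final 0 -8 W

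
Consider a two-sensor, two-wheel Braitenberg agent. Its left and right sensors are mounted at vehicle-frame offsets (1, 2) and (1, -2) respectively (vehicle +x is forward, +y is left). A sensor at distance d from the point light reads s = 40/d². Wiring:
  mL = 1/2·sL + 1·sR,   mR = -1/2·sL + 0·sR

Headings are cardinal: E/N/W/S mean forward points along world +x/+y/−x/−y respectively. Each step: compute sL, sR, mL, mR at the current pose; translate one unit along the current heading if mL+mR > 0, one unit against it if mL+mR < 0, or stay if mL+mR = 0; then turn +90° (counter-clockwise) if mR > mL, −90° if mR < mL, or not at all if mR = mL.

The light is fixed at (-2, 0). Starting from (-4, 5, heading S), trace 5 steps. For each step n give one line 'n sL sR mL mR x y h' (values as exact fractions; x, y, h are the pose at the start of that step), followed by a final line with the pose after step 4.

n=0: pose=(-4,5,S); sL=5/2, sR=5/4; mL=5/2, mR=-5/4; mL+mR=5/4 → advance +1; mR−mL=-15/4 → turn -1·90°
n=1: pose=(-4,4,W); sL=40/13, sR=8/9; mL=284/117, mR=-20/13; mL+mR=8/9 → advance +1; mR−mL=-464/117 → turn -1·90°
n=2: pose=(-5,4,N); sL=4/5, sR=20/13; mL=126/65, mR=-2/5; mL+mR=20/13 → advance +1; mR−mL=-152/65 → turn -1·90°
n=3: pose=(-5,5,E); sL=40/53, sR=40/13; mL=2380/689, mR=-20/53; mL+mR=40/13 → advance +1; mR−mL=-2640/689 → turn -1·90°
n=4: pose=(-4,5,S); sL=5/2, sR=5/4; mL=5/2, mR=-5/4; mL+mR=5/4 → advance +1; mR−mL=-15/4 → turn -1·90°

0 5/2 5/4 5/2 -5/4 -4 5 S
1 40/13 8/9 284/117 -20/13 -4 4 W
2 4/5 20/13 126/65 -2/5 -5 4 N
3 40/53 40/13 2380/689 -20/53 -5 5 E
4 5/2 5/4 5/2 -5/4 -4 5 S
final -4 4 W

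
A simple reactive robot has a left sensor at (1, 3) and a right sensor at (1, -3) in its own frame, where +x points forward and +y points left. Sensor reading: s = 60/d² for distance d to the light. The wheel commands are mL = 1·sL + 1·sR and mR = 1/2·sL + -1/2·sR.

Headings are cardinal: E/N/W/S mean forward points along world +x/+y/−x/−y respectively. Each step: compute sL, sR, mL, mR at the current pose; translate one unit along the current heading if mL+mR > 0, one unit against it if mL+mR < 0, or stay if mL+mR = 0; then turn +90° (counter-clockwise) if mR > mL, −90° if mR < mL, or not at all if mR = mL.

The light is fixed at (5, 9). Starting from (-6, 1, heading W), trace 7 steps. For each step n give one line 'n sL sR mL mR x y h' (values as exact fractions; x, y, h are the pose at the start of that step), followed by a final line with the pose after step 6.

0 12/53 60/169 5208/8957 -576/8957 -6 1 W
1 30/137 6/13 1212/1781 -216/1781 -7 1 N
2 60/137 60/221 21480/30277 2520/30277 -7 2 E
3 15/32 3/13 291/416 99/832 -6 2 S
4 12/53 60/169 5208/8957 -576/8957 -6 1 W
5 30/137 6/13 1212/1781 -216/1781 -7 1 N
6 60/137 60/221 21480/30277 2520/30277 -7 2 E
final -6 2 S

n=0: pose=(-6,1,W); sL=12/53, sR=60/169; mL=5208/8957, mR=-576/8957; mL+mR=4632/8957 → advance +1; mR−mL=-5784/8957 → turn -1·90°
n=1: pose=(-7,1,N); sL=30/137, sR=6/13; mL=1212/1781, mR=-216/1781; mL+mR=996/1781 → advance +1; mR−mL=-1428/1781 → turn -1·90°
n=2: pose=(-7,2,E); sL=60/137, sR=60/221; mL=21480/30277, mR=2520/30277; mL+mR=24000/30277 → advance +1; mR−mL=-18960/30277 → turn -1·90°
n=3: pose=(-6,2,S); sL=15/32, sR=3/13; mL=291/416, mR=99/832; mL+mR=681/832 → advance +1; mR−mL=-483/832 → turn -1·90°
n=4: pose=(-6,1,W); sL=12/53, sR=60/169; mL=5208/8957, mR=-576/8957; mL+mR=4632/8957 → advance +1; mR−mL=-5784/8957 → turn -1·90°
n=5: pose=(-7,1,N); sL=30/137, sR=6/13; mL=1212/1781, mR=-216/1781; mL+mR=996/1781 → advance +1; mR−mL=-1428/1781 → turn -1·90°
n=6: pose=(-7,2,E); sL=60/137, sR=60/221; mL=21480/30277, mR=2520/30277; mL+mR=24000/30277 → advance +1; mR−mL=-18960/30277 → turn -1·90°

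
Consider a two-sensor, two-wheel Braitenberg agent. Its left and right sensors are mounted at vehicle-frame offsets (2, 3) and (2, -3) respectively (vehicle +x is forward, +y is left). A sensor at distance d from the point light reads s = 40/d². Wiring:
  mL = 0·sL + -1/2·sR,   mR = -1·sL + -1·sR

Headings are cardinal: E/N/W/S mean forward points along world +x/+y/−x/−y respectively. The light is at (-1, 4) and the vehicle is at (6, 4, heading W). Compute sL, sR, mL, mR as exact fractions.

20/17 20/17 -10/17 -40/17

left sensor world pos  = (4, 1); dL² = 34
right sensor world pos = (4, 7); dR² = 34
sL = 40/34 = 20/17
sR = 40/34 = 20/17
mL = 0·sL + -1/2·sR = -10/17
mR = -1·sL + -1·sR = -40/17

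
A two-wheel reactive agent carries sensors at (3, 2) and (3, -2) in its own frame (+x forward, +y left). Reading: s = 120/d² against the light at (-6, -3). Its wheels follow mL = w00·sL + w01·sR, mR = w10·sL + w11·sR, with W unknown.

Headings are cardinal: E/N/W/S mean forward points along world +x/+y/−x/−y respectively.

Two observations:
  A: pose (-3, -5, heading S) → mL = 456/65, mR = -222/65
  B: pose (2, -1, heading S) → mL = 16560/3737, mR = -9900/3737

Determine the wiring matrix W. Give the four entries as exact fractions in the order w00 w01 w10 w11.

1 1 1/2 -1

obs A: pose=(-3,-5,S) → sL=12/5, sR=60/13, mL=456/65, mR=-222/65
obs B: pose=(2,-1,S) → sL=120/101, sR=120/37, mL=16560/3737, mR=-9900/3737
sensor matrix S = [[12/5, 60/13], [120/101, 120/37]]; det S = 111744/48581
solve [mL_A; mL_B] = S·[w00; w01] and [mR_A; mR_B] = S·[w10; w11]:
  w00 = 1, w01 = 1, w10 = 1/2, w11 = -1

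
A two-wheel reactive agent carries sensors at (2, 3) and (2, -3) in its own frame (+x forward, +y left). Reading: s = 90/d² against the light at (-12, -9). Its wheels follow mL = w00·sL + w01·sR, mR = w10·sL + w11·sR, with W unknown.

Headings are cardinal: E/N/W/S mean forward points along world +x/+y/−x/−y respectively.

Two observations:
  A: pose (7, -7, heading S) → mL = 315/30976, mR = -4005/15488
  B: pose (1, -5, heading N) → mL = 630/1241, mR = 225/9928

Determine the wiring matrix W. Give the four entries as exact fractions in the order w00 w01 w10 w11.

obs A: pose=(7,-7,S) → sL=45/242, sR=45/128, mL=315/30976, mR=-4005/15488
obs B: pose=(1,-5,N) → sL=45/68, sR=45/146, mL=630/1241, mR=225/9928
sensor matrix S = [[45/242, 45/128], [45/68, 45/146]]; det S = -13480425/76882432
solve [mL_A; mL_B] = S·[w00; w01] and [mR_A; mR_B] = S·[w10; w11]:
  w00 = 1, w01 = -1/2, w10 = 1/2, w11 = -1

1 -1/2 1/2 -1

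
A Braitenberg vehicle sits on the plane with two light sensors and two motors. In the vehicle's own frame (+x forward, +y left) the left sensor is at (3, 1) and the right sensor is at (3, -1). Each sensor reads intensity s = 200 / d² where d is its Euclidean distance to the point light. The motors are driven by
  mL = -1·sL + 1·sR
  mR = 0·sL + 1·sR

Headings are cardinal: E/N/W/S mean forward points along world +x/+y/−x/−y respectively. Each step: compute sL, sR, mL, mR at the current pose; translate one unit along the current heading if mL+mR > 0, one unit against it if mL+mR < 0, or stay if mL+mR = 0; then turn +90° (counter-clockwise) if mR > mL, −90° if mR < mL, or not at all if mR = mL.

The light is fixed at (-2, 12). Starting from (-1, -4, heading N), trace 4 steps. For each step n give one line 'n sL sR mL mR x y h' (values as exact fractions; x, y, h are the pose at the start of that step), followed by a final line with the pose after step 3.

n=0: pose=(-1,-4,N); sL=200/169, sR=200/173; mL=-800/29237, mR=200/173; mL+mR=33000/29237 → advance +1; mR−mL=200/169 → turn +1·90°
n=1: pose=(-1,-3,W); sL=10/13, sR=1; mL=3/13, mR=1; mL+mR=16/13 → advance +1; mR−mL=10/13 → turn +1·90°
n=2: pose=(-2,-3,S); sL=8/13, sR=8/13; mL=0, mR=8/13; mL+mR=8/13 → advance +1; mR−mL=8/13 → turn +1·90°
n=3: pose=(-2,-4,E); sL=100/117, sR=100/149; mL=-3200/17433, mR=100/149; mL+mR=8500/17433 → advance +1; mR−mL=100/117 → turn +1·90°

0 200/169 200/173 -800/29237 200/173 -1 -4 N
1 10/13 1 3/13 1 -1 -3 W
2 8/13 8/13 0 8/13 -2 -3 S
3 100/117 100/149 -3200/17433 100/149 -2 -4 E
final -1 -4 N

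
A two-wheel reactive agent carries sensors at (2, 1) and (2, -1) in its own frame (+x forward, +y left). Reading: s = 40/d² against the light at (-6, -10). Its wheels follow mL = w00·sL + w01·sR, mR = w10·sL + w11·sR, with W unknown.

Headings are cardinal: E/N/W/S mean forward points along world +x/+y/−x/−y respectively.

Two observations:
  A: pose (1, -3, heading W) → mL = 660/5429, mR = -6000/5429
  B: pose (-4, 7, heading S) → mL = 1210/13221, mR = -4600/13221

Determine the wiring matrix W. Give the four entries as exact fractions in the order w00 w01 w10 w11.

-1/2 1 -1 -1

obs A: pose=(1,-3,W) → sL=40/61, sR=40/89, mL=660/5429, mR=-6000/5429
obs B: pose=(-4,7,S) → sL=20/117, sR=20/113, mL=1210/13221, mR=-4600/13221
sensor matrix S = [[40/61, 40/89], [20/117, 20/113]]; det S = 2816000/71776809
solve [mL_A; mL_B] = S·[w00; w01] and [mR_A; mR_B] = S·[w10; w11]:
  w00 = -1/2, w01 = 1, w10 = -1, w11 = -1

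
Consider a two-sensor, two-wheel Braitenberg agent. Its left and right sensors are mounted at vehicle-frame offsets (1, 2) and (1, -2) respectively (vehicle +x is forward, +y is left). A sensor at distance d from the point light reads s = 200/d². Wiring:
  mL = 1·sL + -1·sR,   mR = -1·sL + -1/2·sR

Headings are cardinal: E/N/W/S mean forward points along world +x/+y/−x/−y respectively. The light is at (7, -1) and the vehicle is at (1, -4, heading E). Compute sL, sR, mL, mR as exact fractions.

left sensor world pos  = (2, -2); dL² = 26
right sensor world pos = (2, -6); dR² = 50
sL = 200/26 = 100/13
sR = 200/50 = 4
mL = 1·sL + -1·sR = 48/13
mR = -1·sL + -1/2·sR = -126/13

100/13 4 48/13 -126/13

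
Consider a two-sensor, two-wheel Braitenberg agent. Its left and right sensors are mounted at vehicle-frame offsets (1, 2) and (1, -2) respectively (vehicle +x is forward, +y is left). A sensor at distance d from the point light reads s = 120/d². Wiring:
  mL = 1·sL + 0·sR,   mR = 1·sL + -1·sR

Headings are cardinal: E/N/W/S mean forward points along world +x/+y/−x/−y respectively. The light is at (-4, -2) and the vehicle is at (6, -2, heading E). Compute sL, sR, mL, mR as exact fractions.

left sensor world pos  = (7, 0); dL² = 125
right sensor world pos = (7, -4); dR² = 125
sL = 120/125 = 24/25
sR = 120/125 = 24/25
mL = 1·sL + 0·sR = 24/25
mR = 1·sL + -1·sR = 0

24/25 24/25 24/25 0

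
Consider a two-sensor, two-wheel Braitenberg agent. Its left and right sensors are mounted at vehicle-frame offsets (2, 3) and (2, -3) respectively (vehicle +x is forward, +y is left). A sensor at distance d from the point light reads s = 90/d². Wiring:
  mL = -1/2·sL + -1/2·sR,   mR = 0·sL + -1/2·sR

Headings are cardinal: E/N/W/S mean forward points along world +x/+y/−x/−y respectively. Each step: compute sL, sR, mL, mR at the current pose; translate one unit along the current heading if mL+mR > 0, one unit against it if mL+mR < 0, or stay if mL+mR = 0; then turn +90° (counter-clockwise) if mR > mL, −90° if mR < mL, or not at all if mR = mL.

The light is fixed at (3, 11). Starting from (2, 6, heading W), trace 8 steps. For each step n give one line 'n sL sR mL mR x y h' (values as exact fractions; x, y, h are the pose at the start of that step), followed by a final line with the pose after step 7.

0 90/73 90/13 -3870/949 -45/13 2 6 W
1 45/29 45/29 -45/29 -45/58 3 6 S
2 18 90/53 -522/53 -45/53 3 7 E
3 9/2 45/4 -63/8 -45/8 2 7 N
4 90/73 90/13 -3870/949 -45/13 2 6 W
5 45/29 45/29 -45/29 -45/58 3 6 S
6 18 90/53 -522/53 -45/53 3 7 E
7 9/2 45/4 -63/8 -45/8 2 7 N
final 2 6 W

n=0: pose=(2,6,W); sL=90/73, sR=90/13; mL=-3870/949, mR=-45/13; mL+mR=-7155/949 → advance -1; mR−mL=45/73 → turn +1·90°
n=1: pose=(3,6,S); sL=45/29, sR=45/29; mL=-45/29, mR=-45/58; mL+mR=-135/58 → advance -1; mR−mL=45/58 → turn +1·90°
n=2: pose=(3,7,E); sL=18, sR=90/53; mL=-522/53, mR=-45/53; mL+mR=-567/53 → advance -1; mR−mL=9 → turn +1·90°
n=3: pose=(2,7,N); sL=9/2, sR=45/4; mL=-63/8, mR=-45/8; mL+mR=-27/2 → advance -1; mR−mL=9/4 → turn +1·90°
n=4: pose=(2,6,W); sL=90/73, sR=90/13; mL=-3870/949, mR=-45/13; mL+mR=-7155/949 → advance -1; mR−mL=45/73 → turn +1·90°
n=5: pose=(3,6,S); sL=45/29, sR=45/29; mL=-45/29, mR=-45/58; mL+mR=-135/58 → advance -1; mR−mL=45/58 → turn +1·90°
n=6: pose=(3,7,E); sL=18, sR=90/53; mL=-522/53, mR=-45/53; mL+mR=-567/53 → advance -1; mR−mL=9 → turn +1·90°
n=7: pose=(2,7,N); sL=9/2, sR=45/4; mL=-63/8, mR=-45/8; mL+mR=-27/2 → advance -1; mR−mL=9/4 → turn +1·90°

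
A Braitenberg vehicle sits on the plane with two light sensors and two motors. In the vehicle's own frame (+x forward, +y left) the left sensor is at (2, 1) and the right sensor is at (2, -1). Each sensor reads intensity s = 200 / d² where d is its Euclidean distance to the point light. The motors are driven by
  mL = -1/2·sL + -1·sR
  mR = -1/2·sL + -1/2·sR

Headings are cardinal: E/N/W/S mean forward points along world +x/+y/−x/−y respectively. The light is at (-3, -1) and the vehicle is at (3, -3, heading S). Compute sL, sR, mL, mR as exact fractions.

left sensor world pos  = (4, -5); dL² = 65
right sensor world pos = (2, -5); dR² = 41
sL = 200/65 = 40/13
sR = 200/41 = 200/41
mL = -1/2·sL + -1·sR = -3420/533
mR = -1/2·sL + -1/2·sR = -2120/533

40/13 200/41 -3420/533 -2120/533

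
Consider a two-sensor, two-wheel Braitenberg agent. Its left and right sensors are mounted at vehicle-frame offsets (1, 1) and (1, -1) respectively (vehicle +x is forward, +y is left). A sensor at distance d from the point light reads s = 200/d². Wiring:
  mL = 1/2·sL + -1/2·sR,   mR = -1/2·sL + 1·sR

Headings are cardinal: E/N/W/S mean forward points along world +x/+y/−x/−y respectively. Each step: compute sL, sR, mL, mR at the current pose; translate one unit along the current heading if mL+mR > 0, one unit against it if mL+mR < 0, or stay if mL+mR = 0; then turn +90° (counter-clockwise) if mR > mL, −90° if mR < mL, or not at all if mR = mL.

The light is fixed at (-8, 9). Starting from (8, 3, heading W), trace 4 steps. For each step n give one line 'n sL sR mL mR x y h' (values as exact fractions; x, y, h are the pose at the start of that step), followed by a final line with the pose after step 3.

0 100/137 4/5 -24/685 298/685 8 3 W
1 40/61 40/49 -240/2989 1460/2989 7 3 S
2 50/73 5/8 35/1168 165/584 7 2 E
3 200/261 8/13 256/3393 788/3393 8 2 N
final 8 3 W

n=0: pose=(8,3,W); sL=100/137, sR=4/5; mL=-24/685, mR=298/685; mL+mR=2/5 → advance +1; mR−mL=322/685 → turn +1·90°
n=1: pose=(7,3,S); sL=40/61, sR=40/49; mL=-240/2989, mR=1460/2989; mL+mR=20/49 → advance +1; mR−mL=1700/2989 → turn +1·90°
n=2: pose=(7,2,E); sL=50/73, sR=5/8; mL=35/1168, mR=165/584; mL+mR=5/16 → advance +1; mR−mL=295/1168 → turn +1·90°
n=3: pose=(8,2,N); sL=200/261, sR=8/13; mL=256/3393, mR=788/3393; mL+mR=4/13 → advance +1; mR−mL=532/3393 → turn +1·90°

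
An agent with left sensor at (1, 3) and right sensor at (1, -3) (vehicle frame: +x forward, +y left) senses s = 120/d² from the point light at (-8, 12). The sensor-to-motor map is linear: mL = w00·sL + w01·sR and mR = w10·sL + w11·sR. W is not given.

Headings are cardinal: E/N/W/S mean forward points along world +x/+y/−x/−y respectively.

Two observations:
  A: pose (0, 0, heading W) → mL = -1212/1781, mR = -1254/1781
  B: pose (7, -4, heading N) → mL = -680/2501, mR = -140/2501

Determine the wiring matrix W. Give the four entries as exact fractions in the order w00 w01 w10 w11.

-1/2 -1/2 1/2 -1

obs A: pose=(0,0,W) → sL=60/137, sR=12/13, mL=-1212/1781, mR=-1254/1781
obs B: pose=(7,-4,N) → sL=40/123, sR=40/183, mL=-680/2501, mR=-140/2501
sensor matrix S = [[60/137, 12/13], [40/123, 40/183]]; det S = -910720/4454281
solve [mL_A; mL_B] = S·[w00; w01] and [mR_A; mR_B] = S·[w10; w11]:
  w00 = -1/2, w01 = -1/2, w10 = 1/2, w11 = -1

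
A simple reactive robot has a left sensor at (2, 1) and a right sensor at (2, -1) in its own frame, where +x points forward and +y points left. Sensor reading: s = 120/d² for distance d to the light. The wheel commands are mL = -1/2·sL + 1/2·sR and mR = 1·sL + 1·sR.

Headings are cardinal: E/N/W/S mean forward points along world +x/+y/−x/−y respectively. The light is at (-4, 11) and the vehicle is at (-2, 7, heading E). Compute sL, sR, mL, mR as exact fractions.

24/5 120/41 -192/205 1584/205

left sensor world pos  = (0, 8); dL² = 25
right sensor world pos = (0, 6); dR² = 41
sL = 120/25 = 24/5
sR = 120/41 = 120/41
mL = -1/2·sL + 1/2·sR = -192/205
mR = 1·sL + 1·sR = 1584/205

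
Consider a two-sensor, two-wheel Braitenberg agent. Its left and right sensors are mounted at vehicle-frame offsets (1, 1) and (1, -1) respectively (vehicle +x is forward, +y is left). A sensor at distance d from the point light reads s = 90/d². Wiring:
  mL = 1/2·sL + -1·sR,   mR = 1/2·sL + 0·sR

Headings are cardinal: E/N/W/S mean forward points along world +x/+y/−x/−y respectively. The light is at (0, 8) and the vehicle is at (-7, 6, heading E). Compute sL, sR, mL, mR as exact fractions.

left sensor world pos  = (-6, 7); dL² = 37
right sensor world pos = (-6, 5); dR² = 45
sL = 90/37 = 90/37
sR = 90/45 = 2
mL = 1/2·sL + -1·sR = -29/37
mR = 1/2·sL + 0·sR = 45/37

90/37 2 -29/37 45/37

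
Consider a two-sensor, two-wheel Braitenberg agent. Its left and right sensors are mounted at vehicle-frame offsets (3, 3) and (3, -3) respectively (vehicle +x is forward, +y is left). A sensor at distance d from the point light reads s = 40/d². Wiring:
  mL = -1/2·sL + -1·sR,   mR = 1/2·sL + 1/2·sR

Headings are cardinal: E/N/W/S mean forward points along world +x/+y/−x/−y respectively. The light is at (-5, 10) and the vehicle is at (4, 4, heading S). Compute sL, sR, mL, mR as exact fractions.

left sensor world pos  = (7, 1); dL² = 225
right sensor world pos = (1, 1); dR² = 117
sL = 40/225 = 8/45
sR = 40/117 = 40/117
mL = -1/2·sL + -1·sR = -28/65
mR = 1/2·sL + 1/2·sR = 152/585

8/45 40/117 -28/65 152/585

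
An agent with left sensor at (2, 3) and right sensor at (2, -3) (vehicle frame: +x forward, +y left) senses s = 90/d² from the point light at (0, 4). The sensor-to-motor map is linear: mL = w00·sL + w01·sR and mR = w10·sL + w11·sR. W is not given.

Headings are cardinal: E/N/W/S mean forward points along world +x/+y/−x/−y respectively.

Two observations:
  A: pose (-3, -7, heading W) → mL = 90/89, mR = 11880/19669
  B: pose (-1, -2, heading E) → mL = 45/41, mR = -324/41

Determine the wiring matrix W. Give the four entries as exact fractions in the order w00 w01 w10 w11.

obs A: pose=(-3,-7,W) → sL=90/221, sR=90/89, mL=90/89, mR=11880/19669
obs B: pose=(-1,-2,E) → sL=9, sR=45/41, mL=45/41, mR=-324/41
sensor matrix S = [[90/221, 90/89], [9, 45/41]]; det S = -6978960/806429
solve [mL_A; mL_B] = S·[w00; w01] and [mR_A; mR_B] = S·[w10; w11]:
  w00 = 0, w01 = 1, w10 = -1, w11 = 1

0 1 -1 1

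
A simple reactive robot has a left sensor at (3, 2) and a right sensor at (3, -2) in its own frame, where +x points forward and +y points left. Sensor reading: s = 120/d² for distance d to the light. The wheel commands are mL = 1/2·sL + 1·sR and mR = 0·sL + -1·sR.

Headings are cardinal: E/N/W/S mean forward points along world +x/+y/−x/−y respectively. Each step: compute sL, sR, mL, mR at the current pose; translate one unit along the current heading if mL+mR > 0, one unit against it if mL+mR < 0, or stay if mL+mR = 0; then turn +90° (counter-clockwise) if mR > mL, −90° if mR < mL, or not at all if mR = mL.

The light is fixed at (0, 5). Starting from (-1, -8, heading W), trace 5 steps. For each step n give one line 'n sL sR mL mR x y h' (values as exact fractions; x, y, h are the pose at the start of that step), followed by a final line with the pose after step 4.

0 120/241 120/137 37140/33017 -120/137 -1 -8 W
1 30/29 6/5 249/145 -6/5 -2 -8 N
2 120/101 120/197 23940/19897 -120/197 -2 -7 E
3 60/113 20/39 3430/4407 -20/39 -1 -7 S
4 120/241 120/137 37140/33017 -120/137 -1 -8 W
final -2 -8 N

n=0: pose=(-1,-8,W); sL=120/241, sR=120/137; mL=37140/33017, mR=-120/137; mL+mR=60/241 → advance +1; mR−mL=-66060/33017 → turn -1·90°
n=1: pose=(-2,-8,N); sL=30/29, sR=6/5; mL=249/145, mR=-6/5; mL+mR=15/29 → advance +1; mR−mL=-423/145 → turn -1·90°
n=2: pose=(-2,-7,E); sL=120/101, sR=120/197; mL=23940/19897, mR=-120/197; mL+mR=60/101 → advance +1; mR−mL=-36060/19897 → turn -1·90°
n=3: pose=(-1,-7,S); sL=60/113, sR=20/39; mL=3430/4407, mR=-20/39; mL+mR=30/113 → advance +1; mR−mL=-5690/4407 → turn -1·90°
n=4: pose=(-1,-8,W); sL=120/241, sR=120/137; mL=37140/33017, mR=-120/137; mL+mR=60/241 → advance +1; mR−mL=-66060/33017 → turn -1·90°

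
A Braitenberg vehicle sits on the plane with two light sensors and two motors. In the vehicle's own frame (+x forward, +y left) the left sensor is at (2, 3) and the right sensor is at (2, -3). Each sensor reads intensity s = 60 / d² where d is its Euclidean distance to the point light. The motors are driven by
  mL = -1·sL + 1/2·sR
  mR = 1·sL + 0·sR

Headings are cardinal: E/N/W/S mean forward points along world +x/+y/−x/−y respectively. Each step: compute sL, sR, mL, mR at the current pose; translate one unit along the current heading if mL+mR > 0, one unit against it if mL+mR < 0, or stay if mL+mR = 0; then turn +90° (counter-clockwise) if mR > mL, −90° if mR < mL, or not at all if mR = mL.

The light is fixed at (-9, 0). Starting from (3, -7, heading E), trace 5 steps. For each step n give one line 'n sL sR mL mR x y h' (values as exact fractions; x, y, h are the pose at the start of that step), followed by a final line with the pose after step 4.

n=0: pose=(3,-7,E); sL=15/53, sR=15/74; mL=-1425/7844, mR=15/53; mL+mR=15/148 → advance +1; mR−mL=3645/7844 → turn +1·90°
n=1: pose=(4,-7,N); sL=12/25, sR=60/281; mL=-2622/7025, mR=12/25; mL+mR=30/281 → advance +1; mR−mL=5994/7025 → turn +1·90°
n=2: pose=(4,-6,W); sL=30/101, sR=6/13; mL=-87/1313, mR=30/101; mL+mR=3/13 → advance +1; mR−mL=477/1313 → turn +1·90°
n=3: pose=(3,-6,S); sL=60/289, sR=12/29; mL=-6/8381, mR=60/289; mL+mR=6/29 → advance +1; mR−mL=1746/8381 → turn +1·90°
n=4: pose=(3,-7,E); sL=15/53, sR=15/74; mL=-1425/7844, mR=15/53; mL+mR=15/148 → advance +1; mR−mL=3645/7844 → turn +1·90°

0 15/53 15/74 -1425/7844 15/53 3 -7 E
1 12/25 60/281 -2622/7025 12/25 4 -7 N
2 30/101 6/13 -87/1313 30/101 4 -6 W
3 60/289 12/29 -6/8381 60/289 3 -6 S
4 15/53 15/74 -1425/7844 15/53 3 -7 E
final 4 -7 N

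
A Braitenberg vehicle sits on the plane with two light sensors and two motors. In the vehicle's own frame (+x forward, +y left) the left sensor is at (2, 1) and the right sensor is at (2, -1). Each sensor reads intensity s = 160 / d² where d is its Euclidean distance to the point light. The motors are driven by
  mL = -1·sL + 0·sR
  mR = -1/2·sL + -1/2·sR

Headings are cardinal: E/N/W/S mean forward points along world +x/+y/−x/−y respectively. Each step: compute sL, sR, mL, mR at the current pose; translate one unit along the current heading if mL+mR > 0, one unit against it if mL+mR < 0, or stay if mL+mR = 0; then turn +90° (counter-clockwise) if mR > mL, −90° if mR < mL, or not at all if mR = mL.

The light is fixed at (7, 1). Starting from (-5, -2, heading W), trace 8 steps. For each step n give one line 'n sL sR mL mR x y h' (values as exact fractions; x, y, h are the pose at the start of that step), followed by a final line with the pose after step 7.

0 40/53 4/5 -40/53 -206/265 -5 -2 W
1 32/29 160/101 -32/29 -3936/2929 -4 -2 N
2 16/9 80/53 -16/9 -784/477 -4 -3 E
3 160/173 32/25 -160/173 -4768/4325 -5 -3 N
4 40/29 20/17 -40/29 -630/493 -5 -4 E
5 32/41 160/153 -32/41 -5728/6273 -6 -4 N
6 80/73 16/17 -80/73 -1264/1241 -6 -5 E
7 160/241 32/37 -160/241 -6816/8917 -7 -5 N
final -7 -6 E

n=0: pose=(-5,-2,W); sL=40/53, sR=4/5; mL=-40/53, mR=-206/265; mL+mR=-406/265 → advance -1; mR−mL=-6/265 → turn -1·90°
n=1: pose=(-4,-2,N); sL=32/29, sR=160/101; mL=-32/29, mR=-3936/2929; mL+mR=-7168/2929 → advance -1; mR−mL=-704/2929 → turn -1·90°
n=2: pose=(-4,-3,E); sL=16/9, sR=80/53; mL=-16/9, mR=-784/477; mL+mR=-544/159 → advance -1; mR−mL=64/477 → turn +1·90°
n=3: pose=(-5,-3,N); sL=160/173, sR=32/25; mL=-160/173, mR=-4768/4325; mL+mR=-8768/4325 → advance -1; mR−mL=-768/4325 → turn -1·90°
n=4: pose=(-5,-4,E); sL=40/29, sR=20/17; mL=-40/29, mR=-630/493; mL+mR=-1310/493 → advance -1; mR−mL=50/493 → turn +1·90°
n=5: pose=(-6,-4,N); sL=32/41, sR=160/153; mL=-32/41, mR=-5728/6273; mL+mR=-10624/6273 → advance -1; mR−mL=-832/6273 → turn -1·90°
n=6: pose=(-6,-5,E); sL=80/73, sR=16/17; mL=-80/73, mR=-1264/1241; mL+mR=-2624/1241 → advance -1; mR−mL=96/1241 → turn +1·90°
n=7: pose=(-7,-5,N); sL=160/241, sR=32/37; mL=-160/241, mR=-6816/8917; mL+mR=-12736/8917 → advance -1; mR−mL=-896/8917 → turn -1·90°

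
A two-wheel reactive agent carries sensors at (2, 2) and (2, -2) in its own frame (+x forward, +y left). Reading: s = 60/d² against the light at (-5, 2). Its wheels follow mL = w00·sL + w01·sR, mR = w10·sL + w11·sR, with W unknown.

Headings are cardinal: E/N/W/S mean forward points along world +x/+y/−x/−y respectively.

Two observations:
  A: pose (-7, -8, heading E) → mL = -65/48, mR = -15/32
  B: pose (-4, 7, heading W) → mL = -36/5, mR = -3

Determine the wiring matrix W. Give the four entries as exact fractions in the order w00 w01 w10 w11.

-1 -1 -1/2 0

obs A: pose=(-7,-8,E) → sL=15/16, sR=5/12, mL=-65/48, mR=-15/32
obs B: pose=(-4,7,W) → sL=6, sR=6/5, mL=-36/5, mR=-3
sensor matrix S = [[15/16, 5/12], [6, 6/5]]; det S = -11/8
solve [mL_A; mL_B] = S·[w00; w01] and [mR_A; mR_B] = S·[w10; w11]:
  w00 = -1, w01 = -1, w10 = -1/2, w11 = 0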